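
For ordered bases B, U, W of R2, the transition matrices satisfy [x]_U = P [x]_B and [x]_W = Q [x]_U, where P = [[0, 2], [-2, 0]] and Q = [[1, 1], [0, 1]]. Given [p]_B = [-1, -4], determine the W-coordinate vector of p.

[-6, 2]

Composing the changes, [p]_W = Q P [p]_B.
Q P = [[-2, 2], [-2, 0]]; applying this to [-1, -4] gives [-6, 2].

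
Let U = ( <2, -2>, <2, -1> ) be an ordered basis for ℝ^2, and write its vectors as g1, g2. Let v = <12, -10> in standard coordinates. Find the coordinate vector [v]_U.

<4, 2>

Write v = c_1 g1 + c_2 g2 and solve for the c_i.
System: 2c_1 + 2c_2 = 12, -2c_1 - c_2 = -10; solving gives c_1 = 4, c_2 = 2.
Check: 4g1 + 2g2 = <12, -10>.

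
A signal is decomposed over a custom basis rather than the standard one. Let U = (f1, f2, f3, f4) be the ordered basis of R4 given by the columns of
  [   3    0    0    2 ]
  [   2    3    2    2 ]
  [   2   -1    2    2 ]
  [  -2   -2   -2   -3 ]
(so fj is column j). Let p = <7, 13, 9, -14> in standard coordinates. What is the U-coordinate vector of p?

<1, 1, 2, 2>

We seek scalars with c_1 f1 + ... + c_4 f4 = p; equivalently solve M c = p where the columns of M are f1, ..., f4.
Gaussian elimination on [M | p] yields c = (1, 1, 2, 2).
Check: f1 + f2 + 2f3 + 2f4 = <7, 13, 9, -14>.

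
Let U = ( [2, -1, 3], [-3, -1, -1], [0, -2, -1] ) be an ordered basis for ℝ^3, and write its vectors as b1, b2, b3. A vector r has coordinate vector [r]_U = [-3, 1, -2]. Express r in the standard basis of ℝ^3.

[-9, 6, -8]

r = M [r]_U, where M has columns b1, ..., b3.
Carrying out the matrix-vector product, r = [-9, 6, -8].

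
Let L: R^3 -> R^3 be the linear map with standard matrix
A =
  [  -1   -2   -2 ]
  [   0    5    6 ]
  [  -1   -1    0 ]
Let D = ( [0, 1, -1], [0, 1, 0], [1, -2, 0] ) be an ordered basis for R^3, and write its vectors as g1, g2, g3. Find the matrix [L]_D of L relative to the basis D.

[[1, 1, -1], [-2, 0, -3], [0, -2, 3]]

The j-th column of [L]_D is [L(gj)]_D.
L(g1) = A g1 = [0, -1, -1] = g1 - 2g2 + 0·g3, so column 1 is [1, -2, 0].
Repeating for g2, g3 and assembling the columns gives [[1, 1, -1], [-2, 0, -3], [0, -2, 3]].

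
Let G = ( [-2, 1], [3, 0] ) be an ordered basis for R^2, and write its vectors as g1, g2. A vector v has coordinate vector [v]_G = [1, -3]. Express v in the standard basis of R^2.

[-11, 1]

By definition v = g1 - 3g2.
Summing componentwise gives [-11, 1].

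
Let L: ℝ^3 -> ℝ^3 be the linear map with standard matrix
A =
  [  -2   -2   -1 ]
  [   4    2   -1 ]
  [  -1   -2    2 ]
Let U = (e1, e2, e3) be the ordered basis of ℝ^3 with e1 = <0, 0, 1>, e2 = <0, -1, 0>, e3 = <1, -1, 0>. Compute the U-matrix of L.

The j-th column of [L]_U is [L(ej)]_U.
L(e1) = A e1 = <-1, -1, 2> = 2e1 + 2e2 - e3, so column 1 is <2, 2, -1>.
Repeating for e2, e3 and assembling the columns gives [[2, 2, 1], [2, 0, -2], [-1, 2, 0]].

[[2, 2, 1], [2, 0, -2], [-1, 2, 0]]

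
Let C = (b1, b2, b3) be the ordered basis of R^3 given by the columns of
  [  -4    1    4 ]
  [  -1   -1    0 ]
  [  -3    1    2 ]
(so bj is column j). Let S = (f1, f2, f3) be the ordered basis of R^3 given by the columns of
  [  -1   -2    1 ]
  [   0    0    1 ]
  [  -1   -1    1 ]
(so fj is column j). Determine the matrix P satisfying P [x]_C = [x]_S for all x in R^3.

Let M have columns bj and N have columns fj. Then for every x, N [x]_S = x = M [x]_C, so P = N^(-1) M.
Since det N = 1, N^(-1) has integer entries; multiplying gives P = [[1, -2, 0], [1, 0, -2], [-1, -1, 0]].

[[1, -2, 0], [1, 0, -2], [-1, -1, 0]]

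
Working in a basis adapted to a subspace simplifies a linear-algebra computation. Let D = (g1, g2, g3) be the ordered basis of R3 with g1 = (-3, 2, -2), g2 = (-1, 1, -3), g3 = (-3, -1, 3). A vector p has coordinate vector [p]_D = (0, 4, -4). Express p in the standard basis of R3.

p = M [p]_D, where M has columns g1, ..., g3.
Carrying out the matrix-vector product, p = (8, 8, -24).

(8, 8, -24)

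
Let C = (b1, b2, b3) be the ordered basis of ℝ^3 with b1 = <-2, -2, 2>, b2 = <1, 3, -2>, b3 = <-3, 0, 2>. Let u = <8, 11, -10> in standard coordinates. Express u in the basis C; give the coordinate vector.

<-1, 3, -1>

We seek scalars with c_1 b1 + ... + c_3 b3 = u; equivalently solve M c = u where the columns of M are b1, ..., b3.
Row-reducing the augmented matrix [M | u] gives c = (-1, 3, -1).
Check: -b1 + 3b2 - b3 = <8, 11, -10>.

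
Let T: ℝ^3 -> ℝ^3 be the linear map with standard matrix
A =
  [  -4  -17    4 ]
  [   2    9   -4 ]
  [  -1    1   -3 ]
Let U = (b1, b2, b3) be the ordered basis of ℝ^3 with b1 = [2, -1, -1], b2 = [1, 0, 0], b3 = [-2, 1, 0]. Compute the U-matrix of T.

[[0, 1, -3], [3, 0, 1], [-1, 3, 2]]

Let P have columns b1, ..., b3. Then [T]_U = P^(-1) A P.
Here det P = -1, so P^(-1) is integer; computing A P first and then P^(-1)(A P) gives [[0, 1, -3], [3, 0, 1], [-1, 3, 2]].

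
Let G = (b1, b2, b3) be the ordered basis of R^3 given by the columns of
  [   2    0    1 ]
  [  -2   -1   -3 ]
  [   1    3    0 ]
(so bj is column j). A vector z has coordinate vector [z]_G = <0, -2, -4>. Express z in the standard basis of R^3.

z = M [z]_G, where M has columns b1, ..., b3.
Carrying out the matrix-vector product, z = <-4, 14, -6>.

<-4, 14, -6>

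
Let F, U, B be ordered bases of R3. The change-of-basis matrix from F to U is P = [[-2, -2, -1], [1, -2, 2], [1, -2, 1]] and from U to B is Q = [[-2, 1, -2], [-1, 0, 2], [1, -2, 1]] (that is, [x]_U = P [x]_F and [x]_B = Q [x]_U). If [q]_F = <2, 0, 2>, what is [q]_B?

<10, 14, -14>

Apply P to get U-coordinates <-6, 6, 4>, then Q to get B-coordinates.
The result is [q]_B = <10, 14, -14>.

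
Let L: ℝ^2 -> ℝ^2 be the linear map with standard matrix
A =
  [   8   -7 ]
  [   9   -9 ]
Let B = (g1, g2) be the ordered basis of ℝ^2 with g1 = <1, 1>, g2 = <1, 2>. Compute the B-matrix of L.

[[2, -3], [-1, -3]]

With P the matrix whose columns are g1, g2, [L]_B = P^(-1) A P.
Column by column: L(g1) = A g1 = <1, 0>; its B-coordinates <2, -1> give column 1.
Continuing for each basis vector yields [L]_B = [[2, -3], [-1, -3]].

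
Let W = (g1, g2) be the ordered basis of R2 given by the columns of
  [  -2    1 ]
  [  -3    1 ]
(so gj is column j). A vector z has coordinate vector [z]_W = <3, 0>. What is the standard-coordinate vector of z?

<-6, -9>

z = M [z]_W, where M has columns g1, g2.
Carrying out the matrix-vector product, z = <-6, -9>.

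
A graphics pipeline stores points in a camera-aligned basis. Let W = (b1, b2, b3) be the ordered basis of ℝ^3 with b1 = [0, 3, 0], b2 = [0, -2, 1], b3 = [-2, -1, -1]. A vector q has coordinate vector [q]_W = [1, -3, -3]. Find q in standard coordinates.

[6, 12, 0]

q = M [q]_W, where M has columns b1, ..., b3.
Carrying out the matrix-vector product, q = [6, 12, 0].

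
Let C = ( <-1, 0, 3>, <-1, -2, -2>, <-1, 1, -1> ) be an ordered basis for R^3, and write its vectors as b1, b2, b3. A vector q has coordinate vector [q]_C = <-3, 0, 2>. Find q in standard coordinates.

The coordinates say q = -3b1 + 0·b2 + 2b3; adding the scaled basis vectors gives <1, 2, -11>.

<1, 2, -11>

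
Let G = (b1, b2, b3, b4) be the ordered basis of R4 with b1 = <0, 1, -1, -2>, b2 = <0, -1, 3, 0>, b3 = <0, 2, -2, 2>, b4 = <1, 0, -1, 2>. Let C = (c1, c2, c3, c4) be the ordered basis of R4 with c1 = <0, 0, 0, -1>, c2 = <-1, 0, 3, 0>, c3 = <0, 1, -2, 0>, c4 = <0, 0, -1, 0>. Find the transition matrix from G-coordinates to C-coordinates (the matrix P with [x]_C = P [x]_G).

Take x = bj: its G-coordinates are the j-th standard unit vector, so P e_j — column j of P — equals [bj]_C.
b1 = 2c1 + 0·c2 + c3 - c4, giving column 1 = <2, 0, 1, -1>; repeating for each j gives P = [[2, 0, -2, -2], [0, 0, 0, -1], [1, -1, 2, 0], [-1, -1, -2, -2]].

[[2, 0, -2, -2], [0, 0, 0, -1], [1, -1, 2, 0], [-1, -1, -2, -2]]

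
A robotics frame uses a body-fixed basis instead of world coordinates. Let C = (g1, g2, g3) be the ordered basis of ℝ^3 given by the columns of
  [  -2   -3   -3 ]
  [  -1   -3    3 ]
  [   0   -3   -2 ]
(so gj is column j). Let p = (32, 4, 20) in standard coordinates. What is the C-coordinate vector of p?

(-4, -4, -4)

Write p = c_1 g1 + ... + c_3 g3 and solve for the c_i.
Solving this 3x3 system gives c = (-4, -4, -4).
Check: -4g1 - 4g2 - 4g3 = (32, 4, 20).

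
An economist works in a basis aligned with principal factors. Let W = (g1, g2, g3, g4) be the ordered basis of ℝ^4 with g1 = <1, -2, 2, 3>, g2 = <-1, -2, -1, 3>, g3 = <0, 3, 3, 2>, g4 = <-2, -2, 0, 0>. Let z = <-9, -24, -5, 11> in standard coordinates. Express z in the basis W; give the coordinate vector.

We seek scalars with c_1 g1 + ... + c_4 g4 = z; equivalently solve M c = z where the columns of M are g1, ..., g4.
Gaussian elimination on [M | z] yields c = (2, 3, -2, 4).
Check: 2g1 + 3g2 - 2g3 + 4g4 = <-9, -24, -5, 11>.

<2, 3, -2, 4>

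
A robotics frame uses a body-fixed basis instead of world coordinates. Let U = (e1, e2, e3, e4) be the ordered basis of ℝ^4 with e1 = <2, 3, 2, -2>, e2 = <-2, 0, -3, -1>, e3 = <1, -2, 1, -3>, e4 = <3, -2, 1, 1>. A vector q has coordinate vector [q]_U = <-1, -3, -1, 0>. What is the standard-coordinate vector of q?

<3, -1, 6, 8>

q = M [q]_U, where M has columns e1, ..., e4.
Carrying out the matrix-vector product, q = <3, -1, 6, 8>.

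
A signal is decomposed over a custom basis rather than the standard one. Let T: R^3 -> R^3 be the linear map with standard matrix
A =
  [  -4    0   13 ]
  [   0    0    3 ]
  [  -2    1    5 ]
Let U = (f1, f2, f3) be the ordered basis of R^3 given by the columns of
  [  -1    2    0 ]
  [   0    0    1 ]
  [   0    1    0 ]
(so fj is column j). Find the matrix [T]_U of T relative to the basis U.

With P the matrix whose columns are f1, ..., f3, [T]_U = P^(-1) A P.
Column by column: T(f1) = A f1 = (4, 0, 2); its U-coordinates (0, 2, 0) give column 1.
Continuing for each basis vector yields [T]_U = [[0, -3, 2], [2, 1, 1], [0, 3, 0]].

[[0, -3, 2], [2, 1, 1], [0, 3, 0]]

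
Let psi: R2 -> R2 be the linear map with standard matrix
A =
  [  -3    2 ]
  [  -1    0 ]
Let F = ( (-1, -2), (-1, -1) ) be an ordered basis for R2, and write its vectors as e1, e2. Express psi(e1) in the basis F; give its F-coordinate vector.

(-2, 3)

Column 1 of [psi]_F is the F-coordinate vector of psi(e1).
In standard coordinates psi(e1) = A e1 = (-1, 1).
Converting to F: (-1, 1) = -2e1 + 3e2, so the coordinate vector is (-2, 3).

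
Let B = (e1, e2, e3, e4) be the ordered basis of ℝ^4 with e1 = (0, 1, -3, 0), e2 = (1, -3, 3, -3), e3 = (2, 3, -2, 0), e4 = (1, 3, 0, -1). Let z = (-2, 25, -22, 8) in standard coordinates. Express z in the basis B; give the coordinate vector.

(4, -4, -1, 4)

[z]_B is the unique c with M c = z, where M has columns e1, ..., e4.
Solving this 4x4 system gives c = (4, -4, -1, 4).
Check: 4e1 - 4e2 - e3 + 4e4 = (-2, 25, -22, 8).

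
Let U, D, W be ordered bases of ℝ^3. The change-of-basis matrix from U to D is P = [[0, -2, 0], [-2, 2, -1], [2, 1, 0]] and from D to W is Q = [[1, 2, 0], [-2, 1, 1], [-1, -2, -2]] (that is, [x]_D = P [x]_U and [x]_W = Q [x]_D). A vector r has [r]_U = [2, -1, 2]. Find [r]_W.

Apply P to get D-coordinates [2, -8, 3], then Q to get W-coordinates.
The result is [r]_W = [-14, -9, 8].

[-14, -9, 8]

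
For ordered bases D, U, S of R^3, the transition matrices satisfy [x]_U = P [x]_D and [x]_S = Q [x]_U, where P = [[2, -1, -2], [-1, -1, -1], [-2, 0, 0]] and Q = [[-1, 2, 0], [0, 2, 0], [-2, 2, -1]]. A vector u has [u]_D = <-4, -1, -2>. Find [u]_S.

First [u]_U = P [u]_D = <-3, 7, 8>.
Then [u]_S = Q [u]_U = <17, 14, 12>.

<17, 14, 12>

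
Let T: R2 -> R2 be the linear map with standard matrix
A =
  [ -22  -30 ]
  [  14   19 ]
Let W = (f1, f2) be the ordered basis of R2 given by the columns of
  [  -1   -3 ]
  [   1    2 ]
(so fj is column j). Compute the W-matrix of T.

[[-1, 0], [3, -2]]

Let P have columns f1, f2. Then [T]_W = P^(-1) A P.
Here det P = 1, so P^(-1) is integer; computing A P first and then P^(-1)(A P) gives [[-1, 0], [3, -2]].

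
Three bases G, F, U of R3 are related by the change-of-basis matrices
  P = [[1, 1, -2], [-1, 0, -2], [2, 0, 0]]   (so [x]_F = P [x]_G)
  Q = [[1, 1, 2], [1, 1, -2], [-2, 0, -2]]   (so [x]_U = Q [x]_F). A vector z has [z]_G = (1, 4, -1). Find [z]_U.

(12, 4, -18)

Composing the changes, [z]_U = Q P [z]_G.
Q P = [[4, 1, -4], [-4, 1, -4], [-6, -2, 4]]; applying this to (1, 4, -1) gives (12, 4, -18).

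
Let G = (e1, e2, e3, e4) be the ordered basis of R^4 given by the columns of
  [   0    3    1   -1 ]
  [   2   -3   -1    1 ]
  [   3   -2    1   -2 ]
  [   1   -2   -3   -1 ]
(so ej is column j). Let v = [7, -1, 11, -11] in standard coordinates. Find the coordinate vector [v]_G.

[3, 1, 4, 0]

We seek scalars with c_1 e1 + ... + c_4 e4 = v; equivalently solve M c = v where the columns of M are e1, ..., e4.
Gaussian elimination on [M | v] yields c = (3, 1, 4, 0).
Check: 3e1 + e2 + 4e3 + 0·e4 = [7, -1, 11, -11].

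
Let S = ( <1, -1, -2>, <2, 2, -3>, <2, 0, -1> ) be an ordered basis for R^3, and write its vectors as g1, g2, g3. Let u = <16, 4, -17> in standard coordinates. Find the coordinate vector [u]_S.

We seek scalars with c_1 g1 + ... + c_3 g3 = u; equivalently solve M c = u where the columns of M are g1, ..., g3.
Gaussian elimination on [M | u] yields c = (2, 3, 4).
Check: 2g1 + 3g2 + 4g3 = <16, 4, -17>.

<2, 3, 4>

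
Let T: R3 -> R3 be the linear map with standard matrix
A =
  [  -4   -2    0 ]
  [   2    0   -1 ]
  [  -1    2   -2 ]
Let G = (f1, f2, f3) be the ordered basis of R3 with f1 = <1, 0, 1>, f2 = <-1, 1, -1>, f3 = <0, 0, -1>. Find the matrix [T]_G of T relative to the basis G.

[[-3, 1, 1], [1, -1, 1], [-1, -3, -2]]

The j-th column of [T]_G is [T(fj)]_G.
T(f1) = A f1 = <-4, 1, -3> = -3f1 + f2 - f3, so column 1 is <-3, 1, -1>.
Repeating for f2, f3 and assembling the columns gives [[-3, 1, 1], [1, -1, 1], [-1, -3, -2]].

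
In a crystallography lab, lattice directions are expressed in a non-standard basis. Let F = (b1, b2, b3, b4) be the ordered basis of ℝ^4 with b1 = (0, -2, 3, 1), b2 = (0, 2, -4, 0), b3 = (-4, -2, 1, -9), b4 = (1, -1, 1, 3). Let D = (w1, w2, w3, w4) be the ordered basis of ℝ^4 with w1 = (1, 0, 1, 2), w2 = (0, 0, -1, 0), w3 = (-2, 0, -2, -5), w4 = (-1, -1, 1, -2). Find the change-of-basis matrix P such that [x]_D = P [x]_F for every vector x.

Let M have columns bj and N have columns wj. Then for every x, N [x]_D = x = M [x]_F, so P = N^(-1) M.
Since det N = -1, N^(-1) has integer entries; multiplying gives P = [[0, -2, 0, 0], [1, 0, -1, 2], [-1, 0, 1, -1], [2, -2, 2, 1]].

[[0, -2, 0, 0], [1, 0, -1, 2], [-1, 0, 1, -1], [2, -2, 2, 1]]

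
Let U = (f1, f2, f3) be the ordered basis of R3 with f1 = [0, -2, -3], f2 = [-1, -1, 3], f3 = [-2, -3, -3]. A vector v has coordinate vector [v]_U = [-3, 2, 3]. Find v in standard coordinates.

[-8, -5, 6]

The coordinates say v = -3f1 + 2f2 + 3f3; adding the scaled basis vectors gives [-8, -5, 6].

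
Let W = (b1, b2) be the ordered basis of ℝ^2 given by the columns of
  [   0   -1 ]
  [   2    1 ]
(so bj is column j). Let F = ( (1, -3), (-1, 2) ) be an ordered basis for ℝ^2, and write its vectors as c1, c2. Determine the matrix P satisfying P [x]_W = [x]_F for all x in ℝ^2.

[[-2, 1], [-2, 2]]

Let M have columns bj and N have columns cj. Then for every x, N [x]_F = x = M [x]_W, so P = N^(-1) M.
Since det N = -1, N^(-1) has integer entries; multiplying gives P = [[-2, 1], [-2, 2]].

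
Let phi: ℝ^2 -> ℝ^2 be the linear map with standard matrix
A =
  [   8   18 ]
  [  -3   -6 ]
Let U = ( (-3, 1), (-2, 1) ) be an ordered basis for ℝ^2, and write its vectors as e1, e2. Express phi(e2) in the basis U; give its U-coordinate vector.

(-2, 2)

Column 2 of [phi]_U is the U-coordinate vector of phi(e2).
In standard coordinates phi(e2) = A e2 = (2, 0).
Converting to U: (2, 0) = -2e1 + 2e2, so the coordinate vector is (-2, 2).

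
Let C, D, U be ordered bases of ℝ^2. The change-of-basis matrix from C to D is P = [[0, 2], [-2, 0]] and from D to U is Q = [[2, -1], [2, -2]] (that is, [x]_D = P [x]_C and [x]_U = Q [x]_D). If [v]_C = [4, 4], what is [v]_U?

[24, 32]

Apply P to get D-coordinates [8, -8], then Q to get U-coordinates.
The result is [v]_U = [24, 32].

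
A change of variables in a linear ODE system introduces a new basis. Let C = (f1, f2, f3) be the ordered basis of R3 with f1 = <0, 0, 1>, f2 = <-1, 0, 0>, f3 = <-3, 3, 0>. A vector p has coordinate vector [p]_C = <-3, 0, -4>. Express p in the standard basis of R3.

p = M [p]_C, where M has columns f1, ..., f3.
Carrying out the matrix-vector product, p = <12, -12, -3>.

<12, -12, -3>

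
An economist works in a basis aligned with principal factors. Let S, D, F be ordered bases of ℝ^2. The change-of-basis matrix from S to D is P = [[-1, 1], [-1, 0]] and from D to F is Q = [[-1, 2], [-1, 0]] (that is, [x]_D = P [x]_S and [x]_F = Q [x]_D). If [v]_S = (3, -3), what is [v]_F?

First [v]_D = P [v]_S = (-6, -3).
Then [v]_F = Q [v]_D = (0, 6).

(0, 6)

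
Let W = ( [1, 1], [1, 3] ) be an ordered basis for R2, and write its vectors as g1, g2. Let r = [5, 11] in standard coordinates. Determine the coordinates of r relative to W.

We seek scalars with c_1 g1 + c_2 g2 = r; equivalently solve M c = r where the columns of M are g1, g2.
System: c_1 + c_2 = 5, c_1 + 3c_2 = 11; solving gives c_1 = 2, c_2 = 3.
Check: 2g1 + 3g2 = [5, 11].

[2, 3]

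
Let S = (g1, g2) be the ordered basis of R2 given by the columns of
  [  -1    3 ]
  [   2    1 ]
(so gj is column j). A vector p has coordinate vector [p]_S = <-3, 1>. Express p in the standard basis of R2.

p = M [p]_S, where M has columns g1, g2.
Carrying out the matrix-vector product, p = <6, -5>.

<6, -5>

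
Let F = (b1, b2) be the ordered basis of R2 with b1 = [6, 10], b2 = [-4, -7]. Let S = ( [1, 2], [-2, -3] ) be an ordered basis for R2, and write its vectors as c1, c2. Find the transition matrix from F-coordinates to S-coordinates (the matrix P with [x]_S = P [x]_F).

[[2, -2], [-2, 1]]

Column j of P is [bj]_S, since P maps F-coordinates to S-coordinates.
Expressing b1 in S: b1 = 2c1 - 2c2, so column 1 of P is [2, -2].
Doing the same for each bj gives P = [[2, -2], [-2, 1]].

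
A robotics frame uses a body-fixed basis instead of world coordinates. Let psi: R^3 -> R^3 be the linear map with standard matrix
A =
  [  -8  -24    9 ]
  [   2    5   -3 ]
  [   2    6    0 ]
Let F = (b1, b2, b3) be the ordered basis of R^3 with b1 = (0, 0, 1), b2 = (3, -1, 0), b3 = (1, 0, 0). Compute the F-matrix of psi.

Let P have columns b1, ..., b3. Then [psi]_F = P^(-1) A P.
Here det P = 1, so P^(-1) is integer; computing A P first and then P^(-1)(A P) gives [[0, 0, 2], [3, -1, -2], [0, 3, -2]].

[[0, 0, 2], [3, -1, -2], [0, 3, -2]]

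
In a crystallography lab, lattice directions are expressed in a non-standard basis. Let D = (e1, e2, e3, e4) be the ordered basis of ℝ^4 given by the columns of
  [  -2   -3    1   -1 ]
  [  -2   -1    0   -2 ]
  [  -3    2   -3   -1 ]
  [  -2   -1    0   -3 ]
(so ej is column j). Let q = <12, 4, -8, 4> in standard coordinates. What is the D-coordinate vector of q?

<0, -4, 0, 0>

Write q = c_1 e1 + ... + c_4 e4 and solve for the c_i.
Solving this 4x4 system gives c = (0, -4, 0, 0).
Check: 0·e1 - 4e2 + 0·e3 + 0·e4 = <12, 4, -8, 4>.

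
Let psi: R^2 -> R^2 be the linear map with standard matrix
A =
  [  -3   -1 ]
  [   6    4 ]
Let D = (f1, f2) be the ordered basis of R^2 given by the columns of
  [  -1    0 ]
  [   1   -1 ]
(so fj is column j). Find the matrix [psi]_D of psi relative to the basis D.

[[-2, -1], [0, 3]]

The j-th column of [psi]_D is [psi(fj)]_D.
psi(f1) = A f1 = [2, -2] = -2f1 + 0·f2, so column 1 is [-2, 0].
Repeating for f2 and assembling the columns gives [[-2, -1], [0, 3]].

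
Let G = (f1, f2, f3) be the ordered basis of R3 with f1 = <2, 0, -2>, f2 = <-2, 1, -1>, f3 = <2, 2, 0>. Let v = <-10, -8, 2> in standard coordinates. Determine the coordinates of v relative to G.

<-1, 0, -4>

We seek scalars with c_1 f1 + ... + c_3 f3 = v; equivalently solve M c = v where the columns of M are f1, ..., f3.
Solving this 3x3 system gives c = (-1, 0, -4).
Check: -f1 + 0·f2 - 4f3 = <-10, -8, 2>.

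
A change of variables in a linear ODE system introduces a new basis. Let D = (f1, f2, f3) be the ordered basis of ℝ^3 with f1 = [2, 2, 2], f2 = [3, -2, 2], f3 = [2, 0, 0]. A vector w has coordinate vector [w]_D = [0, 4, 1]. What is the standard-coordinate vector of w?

w = M [w]_D, where M has columns f1, ..., f3.
Carrying out the matrix-vector product, w = [14, -8, 8].

[14, -8, 8]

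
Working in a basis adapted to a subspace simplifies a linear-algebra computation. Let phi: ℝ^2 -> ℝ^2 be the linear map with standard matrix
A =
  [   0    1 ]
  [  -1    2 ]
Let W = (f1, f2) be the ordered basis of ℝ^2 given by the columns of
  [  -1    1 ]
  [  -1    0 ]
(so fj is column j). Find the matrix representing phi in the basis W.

Let P have columns f1, f2. Then [phi]_W = P^(-1) A P.
Here det P = 1, so P^(-1) is integer; computing A P first and then P^(-1)(A P) gives [[1, 1], [0, 1]].

[[1, 1], [0, 1]]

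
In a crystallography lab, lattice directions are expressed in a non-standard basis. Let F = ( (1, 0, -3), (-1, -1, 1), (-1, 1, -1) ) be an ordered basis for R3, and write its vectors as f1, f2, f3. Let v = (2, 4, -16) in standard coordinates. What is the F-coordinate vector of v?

(4, -1, 3)

[v]_F is the unique c with M c = v, where M has columns f1, ..., f3.
Gaussian elimination on [M | v] yields c = (4, -1, 3).
Check: 4f1 - f2 + 3f3 = (2, 4, -16).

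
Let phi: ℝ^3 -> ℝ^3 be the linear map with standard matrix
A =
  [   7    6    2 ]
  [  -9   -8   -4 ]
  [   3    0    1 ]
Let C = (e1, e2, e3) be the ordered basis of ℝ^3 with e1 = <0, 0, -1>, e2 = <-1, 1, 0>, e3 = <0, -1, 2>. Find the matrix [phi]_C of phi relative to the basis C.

[[-3, 3, 2], [2, 1, 2], [-2, 0, 2]]

The j-th column of [phi]_C is [phi(ej)]_C.
phi(e1) = A e1 = <-2, 4, -1> = -3e1 + 2e2 - 2e3, so column 1 is <-3, 2, -2>.
Repeating for e2, e3 and assembling the columns gives [[-3, 3, 2], [2, 1, 2], [-2, 0, 2]].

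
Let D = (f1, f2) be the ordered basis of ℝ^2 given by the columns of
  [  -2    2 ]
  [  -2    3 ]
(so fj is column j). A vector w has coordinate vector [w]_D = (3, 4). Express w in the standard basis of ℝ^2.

(2, 6)

By definition w = 3f1 + 4f2.
Summing componentwise gives (2, 6).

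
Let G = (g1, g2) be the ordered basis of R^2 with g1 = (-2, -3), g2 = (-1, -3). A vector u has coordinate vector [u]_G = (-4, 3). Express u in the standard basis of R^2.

(5, 3)

u = M [u]_G, where M has columns g1, g2.
Carrying out the matrix-vector product, u = (5, 3).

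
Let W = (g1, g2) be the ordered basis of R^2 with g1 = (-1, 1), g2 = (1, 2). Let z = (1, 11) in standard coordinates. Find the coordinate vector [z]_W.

(3, 4)

Write z = c_1 g1 + c_2 g2 and solve for the c_i.
System: -c_1 + c_2 = 1, c_1 + 2c_2 = 11; solving gives c_1 = 3, c_2 = 4.
Check: 3g1 + 4g2 = (1, 11).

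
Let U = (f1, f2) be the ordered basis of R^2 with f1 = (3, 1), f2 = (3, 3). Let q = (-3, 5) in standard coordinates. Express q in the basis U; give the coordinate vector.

(-4, 3)

[q]_U is the unique c with M c = q, where M has columns f1, f2.
System: 3c_1 + 3c_2 = -3, c_1 + 3c_2 = 5; solving gives c_1 = -4, c_2 = 3.
Check: -4f1 + 3f2 = (-3, 5).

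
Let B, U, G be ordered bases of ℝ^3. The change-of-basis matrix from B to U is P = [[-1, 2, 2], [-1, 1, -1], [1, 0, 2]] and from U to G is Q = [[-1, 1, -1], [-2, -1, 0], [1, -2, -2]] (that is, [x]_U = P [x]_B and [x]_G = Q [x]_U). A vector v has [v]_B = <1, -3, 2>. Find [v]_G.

<-8, 12, -1>

Composing the changes, [v]_G = Q P [v]_B.
Q P = [[-1, -1, -5], [3, -5, -3], [-1, 0, 0]]; applying this to <1, -3, 2> gives <-8, 12, -1>.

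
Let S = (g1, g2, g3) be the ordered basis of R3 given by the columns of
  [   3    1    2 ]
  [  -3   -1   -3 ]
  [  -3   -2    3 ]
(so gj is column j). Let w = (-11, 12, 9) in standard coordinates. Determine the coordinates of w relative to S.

We seek scalars with c_1 g1 + ... + c_3 g3 = w; equivalently solve M c = w where the columns of M are g1, ..., g3.
Solving this 3x3 system gives c = (-2, -3, -1).
Check: -2g1 - 3g2 - g3 = (-11, 12, 9).

(-2, -3, -1)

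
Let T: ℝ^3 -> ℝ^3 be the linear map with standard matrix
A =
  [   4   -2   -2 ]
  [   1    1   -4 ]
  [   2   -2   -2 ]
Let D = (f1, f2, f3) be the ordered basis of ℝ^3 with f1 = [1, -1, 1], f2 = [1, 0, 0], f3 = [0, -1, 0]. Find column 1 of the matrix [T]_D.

[2, 2, 2]

Column 1 of [T]_D is the D-coordinate vector of T(f1).
In standard coordinates T(f1) = A f1 = [4, -4, 2].
Converting to D: [4, -4, 2] = 2f1 + 2f2 + 2f3, so the coordinate vector is [2, 2, 2].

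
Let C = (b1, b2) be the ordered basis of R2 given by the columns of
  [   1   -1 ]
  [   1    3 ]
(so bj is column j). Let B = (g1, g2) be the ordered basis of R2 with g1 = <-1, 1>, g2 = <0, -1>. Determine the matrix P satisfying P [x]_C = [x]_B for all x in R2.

[[-1, 1], [-2, -2]]

Let M have columns bj and N have columns gj. Then for every x, N [x]_B = x = M [x]_C, so P = N^(-1) M.
Since det N = 1, N^(-1) has integer entries; multiplying gives P = [[-1, 1], [-2, -2]].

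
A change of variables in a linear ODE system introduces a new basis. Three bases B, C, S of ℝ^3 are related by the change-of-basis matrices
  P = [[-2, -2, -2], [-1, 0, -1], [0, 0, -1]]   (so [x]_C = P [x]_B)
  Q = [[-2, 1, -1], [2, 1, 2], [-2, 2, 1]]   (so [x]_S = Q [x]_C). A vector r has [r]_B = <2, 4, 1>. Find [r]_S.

Composing the changes, [r]_S = Q P [r]_B.
Q P = [[3, 4, 4], [-5, -4, -7], [2, 4, 1]]; applying this to <2, 4, 1> gives <26, -33, 21>.

<26, -33, 21>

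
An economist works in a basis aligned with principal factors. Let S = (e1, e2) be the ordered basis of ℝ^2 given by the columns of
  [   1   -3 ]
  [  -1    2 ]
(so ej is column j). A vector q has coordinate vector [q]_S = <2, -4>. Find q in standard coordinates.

<14, -10>

The coordinates say q = 2e1 - 4e2; adding the scaled basis vectors gives <14, -10>.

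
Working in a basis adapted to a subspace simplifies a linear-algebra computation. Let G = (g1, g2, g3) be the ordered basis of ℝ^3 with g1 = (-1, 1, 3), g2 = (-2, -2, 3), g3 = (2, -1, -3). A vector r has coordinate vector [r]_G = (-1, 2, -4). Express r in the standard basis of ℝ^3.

(-11, -1, 15)

By definition r = -g1 + 2g2 - 4g3.
Summing componentwise gives (-11, -1, 15).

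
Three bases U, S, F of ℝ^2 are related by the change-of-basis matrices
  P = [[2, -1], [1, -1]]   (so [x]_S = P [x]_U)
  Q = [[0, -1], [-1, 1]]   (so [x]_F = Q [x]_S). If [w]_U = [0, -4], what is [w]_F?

[-4, 0]

Apply P to get S-coordinates [4, 4], then Q to get F-coordinates.
The result is [w]_F = [-4, 0].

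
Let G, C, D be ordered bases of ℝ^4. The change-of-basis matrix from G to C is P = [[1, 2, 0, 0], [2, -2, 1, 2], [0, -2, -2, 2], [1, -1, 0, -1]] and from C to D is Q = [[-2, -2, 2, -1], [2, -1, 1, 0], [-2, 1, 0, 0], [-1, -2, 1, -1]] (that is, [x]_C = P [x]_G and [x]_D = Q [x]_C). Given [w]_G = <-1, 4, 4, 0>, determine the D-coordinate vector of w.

<-29, 4, -20, -6>

Composing the changes, [w]_D = Q P [w]_G.
Q P = [[-7, -3, -6, 1], [0, 4, -3, 0], [0, -6, 1, 2], [-6, 1, -4, -1]]; applying this to <-1, 4, 4, 0> gives <-29, 4, -20, -6>.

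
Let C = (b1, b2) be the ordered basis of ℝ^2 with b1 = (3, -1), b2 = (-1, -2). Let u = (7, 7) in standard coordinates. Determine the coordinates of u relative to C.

(1, -4)

[u]_C is the unique c with M c = u, where M has columns b1, b2.
System: 3c_1 - c_2 = 7, -c_1 - 2c_2 = 7; solving gives c_1 = 1, c_2 = -4.
Check: b1 - 4b2 = (7, 7).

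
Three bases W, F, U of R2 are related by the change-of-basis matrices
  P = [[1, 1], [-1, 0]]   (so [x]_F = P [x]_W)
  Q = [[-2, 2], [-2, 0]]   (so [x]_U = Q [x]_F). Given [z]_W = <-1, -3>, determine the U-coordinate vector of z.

First [z]_F = P [z]_W = <-4, 1>.
Then [z]_U = Q [z]_F = <10, 8>.

<10, 8>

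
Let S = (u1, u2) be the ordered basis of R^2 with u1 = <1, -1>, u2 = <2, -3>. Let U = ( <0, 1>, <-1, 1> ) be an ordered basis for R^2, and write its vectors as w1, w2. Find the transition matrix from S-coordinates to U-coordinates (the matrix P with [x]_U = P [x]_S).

Take x = uj: its S-coordinates are the j-th standard unit vector, so P e_j — column j of P — equals [uj]_U.
u1 = 0·w1 - w2, giving column 1 = <0, -1>; repeating for each j gives P = [[0, -1], [-1, -2]].

[[0, -1], [-1, -2]]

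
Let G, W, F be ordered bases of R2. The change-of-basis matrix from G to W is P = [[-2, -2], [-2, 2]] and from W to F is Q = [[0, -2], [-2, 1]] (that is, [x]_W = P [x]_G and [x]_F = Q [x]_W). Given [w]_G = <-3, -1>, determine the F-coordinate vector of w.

Composing the changes, [w]_F = Q P [w]_G.
Q P = [[4, -4], [2, 6]]; applying this to <-3, -1> gives <-8, -12>.

<-8, -12>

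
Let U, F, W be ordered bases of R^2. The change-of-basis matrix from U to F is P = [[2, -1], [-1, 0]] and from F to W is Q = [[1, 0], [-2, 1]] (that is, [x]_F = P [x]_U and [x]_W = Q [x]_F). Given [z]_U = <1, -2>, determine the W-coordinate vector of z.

<4, -9>

Composing the changes, [z]_W = Q P [z]_U.
Q P = [[2, -1], [-5, 2]]; applying this to <1, -2> gives <4, -9>.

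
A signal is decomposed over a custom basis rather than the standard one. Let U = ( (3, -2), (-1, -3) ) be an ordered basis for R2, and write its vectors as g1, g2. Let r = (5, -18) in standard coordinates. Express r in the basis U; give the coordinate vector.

(3, 4)

Write r = c_1 g1 + c_2 g2 and solve for the c_i.
System: 3c_1 - c_2 = 5, -2c_1 - 3c_2 = -18; solving gives c_1 = 3, c_2 = 4.
Check: 3g1 + 4g2 = (5, -18).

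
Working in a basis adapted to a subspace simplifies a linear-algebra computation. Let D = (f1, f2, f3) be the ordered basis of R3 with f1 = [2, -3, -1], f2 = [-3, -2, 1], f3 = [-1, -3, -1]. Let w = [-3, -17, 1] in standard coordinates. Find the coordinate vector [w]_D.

[w]_D is the unique c with M c = w, where M has columns f1, ..., f3.
Row-reducing the augmented matrix [M | w] gives c = (4, 4, -1).
Check: 4f1 + 4f2 - f3 = [-3, -17, 1].

[4, 4, -1]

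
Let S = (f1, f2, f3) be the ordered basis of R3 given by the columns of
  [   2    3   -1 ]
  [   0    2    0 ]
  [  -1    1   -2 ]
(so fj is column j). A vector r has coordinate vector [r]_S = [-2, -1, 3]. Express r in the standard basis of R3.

[-10, -2, -5]

The coordinates say r = -2f1 - f2 + 3f3; adding the scaled basis vectors gives [-10, -2, -5].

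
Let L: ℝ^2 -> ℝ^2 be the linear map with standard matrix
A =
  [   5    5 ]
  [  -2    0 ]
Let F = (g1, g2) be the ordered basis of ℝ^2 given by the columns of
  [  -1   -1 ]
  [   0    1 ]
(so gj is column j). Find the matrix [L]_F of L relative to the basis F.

Let P have columns g1, g2. Then [L]_F = P^(-1) A P.
Here det P = -1, so P^(-1) is integer; computing A P first and then P^(-1)(A P) gives [[3, -2], [2, 2]].

[[3, -2], [2, 2]]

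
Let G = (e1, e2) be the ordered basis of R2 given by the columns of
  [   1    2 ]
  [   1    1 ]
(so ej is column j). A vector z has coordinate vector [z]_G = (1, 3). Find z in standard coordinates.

(7, 4)

z = M [z]_G, where M has columns e1, e2.
Carrying out the matrix-vector product, z = (7, 4).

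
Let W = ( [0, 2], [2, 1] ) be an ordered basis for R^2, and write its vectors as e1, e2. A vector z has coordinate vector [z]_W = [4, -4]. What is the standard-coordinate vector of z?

The coordinates say z = 4e1 - 4e2; adding the scaled basis vectors gives [-8, 4].

[-8, 4]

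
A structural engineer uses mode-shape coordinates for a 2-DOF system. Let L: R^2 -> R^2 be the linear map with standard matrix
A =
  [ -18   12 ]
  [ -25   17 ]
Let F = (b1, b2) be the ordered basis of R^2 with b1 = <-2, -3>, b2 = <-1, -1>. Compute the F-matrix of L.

The j-th column of [L]_F is [L(bj)]_F.
L(b1) = A b1 = <0, -1> = b1 - 2b2, so column 1 is <1, -2>.
Repeating for b2 and assembling the columns gives [[1, -2], [-2, -2]].

[[1, -2], [-2, -2]]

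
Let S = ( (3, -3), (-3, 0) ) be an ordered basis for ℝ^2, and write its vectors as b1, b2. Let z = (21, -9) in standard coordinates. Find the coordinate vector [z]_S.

[z]_S is the unique c with M c = z, where M has columns b1, b2.
System: 3c_1 - 3c_2 = 21, -3c_1 + 0c_2 = -9; solving gives c_1 = 3, c_2 = -4.
Check: 3b1 - 4b2 = (21, -9).

(3, -4)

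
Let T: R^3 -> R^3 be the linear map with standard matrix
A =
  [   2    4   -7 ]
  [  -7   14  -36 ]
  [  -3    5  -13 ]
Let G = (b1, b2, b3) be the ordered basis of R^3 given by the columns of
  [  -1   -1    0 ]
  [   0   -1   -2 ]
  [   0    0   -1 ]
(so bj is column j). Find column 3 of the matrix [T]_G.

Column 3 of [T]_G is the G-coordinate vector of T(b3).
In standard coordinates T(b3) = A b3 = [-1, 8, 3].
Converting to G: [-1, 8, 3] = 3b1 - 2b2 - 3b3, so the coordinate vector is [3, -2, -3].

[3, -2, -3]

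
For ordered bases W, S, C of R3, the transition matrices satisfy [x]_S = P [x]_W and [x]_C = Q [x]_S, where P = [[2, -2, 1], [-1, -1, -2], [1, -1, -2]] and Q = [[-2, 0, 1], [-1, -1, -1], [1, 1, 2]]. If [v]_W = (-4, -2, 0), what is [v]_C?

Composing the changes, [v]_C = Q P [v]_W.
Q P = [[-3, 3, -4], [-2, 4, 3], [3, -5, -5]]; applying this to (-4, -2, 0) gives (6, 0, -2).

(6, 0, -2)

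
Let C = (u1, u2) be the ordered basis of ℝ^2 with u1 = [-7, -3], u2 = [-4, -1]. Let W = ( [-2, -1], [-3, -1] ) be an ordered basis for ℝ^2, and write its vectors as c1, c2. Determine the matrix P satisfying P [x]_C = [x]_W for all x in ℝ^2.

Take x = uj: its C-coordinates are the j-th standard unit vector, so P e_j — column j of P — equals [uj]_W.
u1 = 2c1 + c2, giving column 1 = [2, 1]; repeating for each j gives P = [[2, -1], [1, 2]].

[[2, -1], [1, 2]]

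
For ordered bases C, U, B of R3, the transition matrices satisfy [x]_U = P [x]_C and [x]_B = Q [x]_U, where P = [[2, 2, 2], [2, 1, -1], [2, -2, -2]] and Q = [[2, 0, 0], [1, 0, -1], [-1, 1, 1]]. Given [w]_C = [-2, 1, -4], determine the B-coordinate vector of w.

Composing the changes, [w]_B = Q P [w]_C.
Q P = [[4, 4, 4], [0, 4, 4], [2, -3, -5]]; applying this to [-2, 1, -4] gives [-20, -12, 13].

[-20, -12, 13]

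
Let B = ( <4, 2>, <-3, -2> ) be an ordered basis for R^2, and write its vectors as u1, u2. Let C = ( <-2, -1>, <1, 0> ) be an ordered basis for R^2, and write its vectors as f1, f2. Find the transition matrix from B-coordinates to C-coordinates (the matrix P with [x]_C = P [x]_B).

Take x = uj: its B-coordinates are the j-th standard unit vector, so P e_j — column j of P — equals [uj]_C.
u1 = -2f1 + 0·f2, giving column 1 = <-2, 0>; repeating for each j gives P = [[-2, 2], [0, 1]].

[[-2, 2], [0, 1]]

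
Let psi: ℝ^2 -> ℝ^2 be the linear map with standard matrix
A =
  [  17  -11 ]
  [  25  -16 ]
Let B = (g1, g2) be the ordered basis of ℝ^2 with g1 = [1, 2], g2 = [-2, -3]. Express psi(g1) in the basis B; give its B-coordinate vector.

[1, 3]

Compute psi(g1) = A g1 = [-5, -7] in standard coordinates.
Then write this in B-coordinates: solve for y in y_1 g1 + y_2 g2 = [-5, -7].
This gives y = [1, 3], which is column 1 of [psi]_B.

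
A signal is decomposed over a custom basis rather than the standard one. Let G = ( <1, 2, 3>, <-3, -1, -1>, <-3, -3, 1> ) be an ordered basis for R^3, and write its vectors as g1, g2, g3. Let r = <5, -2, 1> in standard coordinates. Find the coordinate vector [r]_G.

[r]_G is the unique c with M c = r, where M has columns g1, ..., g3.
Gaussian elimination on [M | r] yields c = (-1, -3, 1).
Check: -g1 - 3g2 + g3 = <5, -2, 1>.

<-1, -3, 1>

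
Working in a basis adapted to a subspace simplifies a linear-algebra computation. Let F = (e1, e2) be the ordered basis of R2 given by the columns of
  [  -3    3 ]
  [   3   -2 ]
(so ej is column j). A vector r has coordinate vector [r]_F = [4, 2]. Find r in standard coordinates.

[-6, 8]

By definition r = 4e1 + 2e2.
Summing componentwise gives [-6, 8].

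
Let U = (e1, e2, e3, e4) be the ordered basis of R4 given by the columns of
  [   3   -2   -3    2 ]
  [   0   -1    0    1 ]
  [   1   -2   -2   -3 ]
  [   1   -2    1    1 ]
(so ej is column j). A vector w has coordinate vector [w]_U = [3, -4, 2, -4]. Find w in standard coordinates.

[3, 0, 19, 9]

w = M [w]_U, where M has columns e1, ..., e4.
Carrying out the matrix-vector product, w = [3, 0, 19, 9].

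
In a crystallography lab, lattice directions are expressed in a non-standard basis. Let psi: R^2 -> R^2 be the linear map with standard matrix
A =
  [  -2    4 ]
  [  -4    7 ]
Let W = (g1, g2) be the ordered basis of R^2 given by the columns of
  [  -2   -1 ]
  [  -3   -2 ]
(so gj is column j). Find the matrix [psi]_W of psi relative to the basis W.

The j-th column of [psi]_W is [psi(gj)]_W.
psi(g1) = A g1 = [-8, -13] = 3g1 + 2g2, so column 1 is [3, 2].
Repeating for g2 and assembling the columns gives [[3, 2], [2, 2]].

[[3, 2], [2, 2]]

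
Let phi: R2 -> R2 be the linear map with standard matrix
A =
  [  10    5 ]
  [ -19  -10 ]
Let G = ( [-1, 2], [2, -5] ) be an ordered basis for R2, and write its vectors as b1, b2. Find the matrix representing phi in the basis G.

[[2, 1], [1, -2]]

The j-th column of [phi]_G is [phi(bj)]_G.
phi(b1) = A b1 = [0, -1] = 2b1 + b2, so column 1 is [2, 1].
Repeating for b2 and assembling the columns gives [[2, 1], [1, -2]].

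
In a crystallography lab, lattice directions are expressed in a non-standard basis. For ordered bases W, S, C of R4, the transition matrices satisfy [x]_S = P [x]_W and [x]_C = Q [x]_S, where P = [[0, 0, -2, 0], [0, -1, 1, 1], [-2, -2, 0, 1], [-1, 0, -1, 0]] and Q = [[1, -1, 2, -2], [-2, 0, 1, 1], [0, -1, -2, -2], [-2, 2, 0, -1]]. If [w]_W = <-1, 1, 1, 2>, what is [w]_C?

Apply P to get S-coordinates <-2, 2, 2, 0>, then Q to get C-coordinates.
The result is [w]_C = <0, 6, -6, 8>.

<0, 6, -6, 8>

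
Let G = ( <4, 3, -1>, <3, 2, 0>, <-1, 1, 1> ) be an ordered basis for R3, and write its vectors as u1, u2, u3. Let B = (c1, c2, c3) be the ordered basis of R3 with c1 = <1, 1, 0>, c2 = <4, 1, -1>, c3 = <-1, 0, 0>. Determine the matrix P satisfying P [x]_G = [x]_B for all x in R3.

Take x = uj: its G-coordinates are the j-th standard unit vector, so P e_j — column j of P — equals [uj]_B.
u1 = 2c1 + c2 + 2c3, giving column 1 = <2, 1, 2>; repeating for each j gives P = [[2, 2, 2], [1, 0, -1], [2, -1, -1]].

[[2, 2, 2], [1, 0, -1], [2, -1, -1]]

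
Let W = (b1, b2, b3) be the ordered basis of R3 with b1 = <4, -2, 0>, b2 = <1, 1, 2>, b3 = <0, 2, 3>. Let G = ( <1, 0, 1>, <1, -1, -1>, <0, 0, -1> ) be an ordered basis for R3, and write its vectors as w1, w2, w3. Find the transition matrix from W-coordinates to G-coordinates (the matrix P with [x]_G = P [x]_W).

Let M have columns bj and N have columns wj. Then for every x, N [x]_G = x = M [x]_W, so P = N^(-1) M.
Since det N = 1, N^(-1) has integer entries; multiplying gives P = [[2, 2, 2], [2, -1, -2], [0, 1, 1]].

[[2, 2, 2], [2, -1, -2], [0, 1, 1]]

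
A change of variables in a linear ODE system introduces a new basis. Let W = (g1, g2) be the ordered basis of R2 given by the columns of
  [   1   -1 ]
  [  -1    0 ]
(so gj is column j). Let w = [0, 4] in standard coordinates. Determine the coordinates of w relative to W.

[-4, -4]

We seek scalars with c_1 g1 + c_2 g2 = w; equivalently solve M c = w where the columns of M are g1, g2.
System: c_1 - c_2 = 0, -c_1 + 0c_2 = 4; solving gives c_1 = -4, c_2 = -4.
Check: -4g1 - 4g2 = [0, 4].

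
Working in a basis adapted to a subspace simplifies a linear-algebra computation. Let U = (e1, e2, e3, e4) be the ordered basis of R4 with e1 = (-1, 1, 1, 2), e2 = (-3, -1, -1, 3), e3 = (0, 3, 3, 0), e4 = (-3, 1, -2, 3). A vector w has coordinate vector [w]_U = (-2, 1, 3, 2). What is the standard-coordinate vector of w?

The coordinates say w = -2e1 + e2 + 3e3 + 2e4; adding the scaled basis vectors gives (-7, 8, 2, 5).

(-7, 8, 2, 5)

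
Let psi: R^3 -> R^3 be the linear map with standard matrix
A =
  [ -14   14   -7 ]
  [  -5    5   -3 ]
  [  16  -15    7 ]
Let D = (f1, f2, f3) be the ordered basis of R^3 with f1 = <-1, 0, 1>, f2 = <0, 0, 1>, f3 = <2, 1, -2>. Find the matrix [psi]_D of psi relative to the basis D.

The j-th column of [psi]_D is [psi(fj)]_D.
psi(f1) = A f1 = <7, 2, -9> = -3f1 - 2f2 + 2f3, so column 1 is <-3, -2, 2>.
Repeating for f2, f3 and assembling the columns gives [[-3, 1, 2], [-2, 0, 3], [2, -3, 1]].

[[-3, 1, 2], [-2, 0, 3], [2, -3, 1]]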